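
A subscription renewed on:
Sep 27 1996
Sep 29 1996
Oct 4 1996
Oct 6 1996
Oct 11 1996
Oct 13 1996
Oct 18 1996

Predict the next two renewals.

Oct 20 1996, Oct 25 1996

The gap pattern 2, 5, 2, 5, 2, 5 repeats every 2 events.
These are the Fridays and Sundays of each week.
Next Sunday: Oct 20 1996.
Next Friday: Oct 25 1996.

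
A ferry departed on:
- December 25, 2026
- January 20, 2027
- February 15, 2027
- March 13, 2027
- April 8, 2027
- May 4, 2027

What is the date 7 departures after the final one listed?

November 2, 2027

Every event comes 26 days after the last (26, 26, 26, 26, 26).
May 4, 2027 + 26 days = May 30, 2027.
May 30, 2027 + 26 days = June 25, 2027.
June 25, 2027 + 26 days = July 21, 2027.
July 21, 2027 + 26 days = August 16, 2027.
August 16, 2027 + 26 days = September 11, 2027.
September 11, 2027 + 26 days = October 7, 2027.
October 7, 2027 + 26 days = November 2, 2027.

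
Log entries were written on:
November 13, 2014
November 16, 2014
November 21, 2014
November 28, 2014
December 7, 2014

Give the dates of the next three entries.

December 18, 2014; December 31, 2014; January 15, 2015

Intervals are 3, 5, 7, 9 days — an arithmetic progression with common difference 2.
Next gap: 11 days. December 7, 2014 + 11 days = December 18, 2014.
Next gap: 13 days. December 18, 2014 + 13 days = December 31, 2014.
Next gap: 15 days. December 31, 2014 + 15 days = January 15, 2015.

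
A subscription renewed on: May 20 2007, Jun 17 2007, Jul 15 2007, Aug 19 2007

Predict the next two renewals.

Gaps: 28, 28, 35 days — a mix of 28 and 35. Every date is a Sunday.
Each is the 3rd Sunday of its month.
3rd Sunday of September 2007: Sep 16 2007.
3rd Sunday of October 2007: Oct 21 2007.

Sep 16 2007, Oct 21 2007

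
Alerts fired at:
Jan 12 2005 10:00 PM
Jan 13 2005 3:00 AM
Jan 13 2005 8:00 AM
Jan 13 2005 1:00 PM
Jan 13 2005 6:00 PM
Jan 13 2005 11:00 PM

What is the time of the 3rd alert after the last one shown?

Gaps: 5, 5, 5, 5, 5 hours — each event is 5 hours after the previous one.
Jan 13 2005 11:00 PM + 5 h = Jan 14 2005 4:00 AM.
Jan 14 2005 4:00 AM + 5 h = Jan 14 2005 9:00 AM.
Jan 14 2005 9:00 AM + 5 h = Jan 14 2005 2:00 PM.

Jan 14 2005 2:00 PM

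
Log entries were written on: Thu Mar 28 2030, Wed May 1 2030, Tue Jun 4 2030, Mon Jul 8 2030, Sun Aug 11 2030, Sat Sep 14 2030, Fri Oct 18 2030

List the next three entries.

Thu Nov 21 2030, Wed Dec 25 2030, Tue Jan 28 2031

Gaps between consecutive events: 34, 34, 34, 34, 34, 34 days — a constant 34-day interval.
Fri Oct 18 2030 + 34 days = Thu Nov 21 2030.
Thu Nov 21 2030 + 34 days = Wed Dec 25 2030.
Wed Dec 25 2030 + 34 days = Tue Jan 28 2031.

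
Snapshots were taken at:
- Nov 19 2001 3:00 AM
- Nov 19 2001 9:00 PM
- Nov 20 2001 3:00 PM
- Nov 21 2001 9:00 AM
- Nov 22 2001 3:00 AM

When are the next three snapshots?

Nov 22 2001 9:00 PM, Nov 23 2001 3:00 PM, Nov 24 2001 9:00 AM

Spacing: 18, 18, 18, 18 h — constant 18 h.
Nov 22 2001 3:00 AM + 18 h = Nov 22 2001 9:00 PM.
Nov 22 2001 9:00 PM + 18 h = Nov 23 2001 3:00 PM.
Nov 23 2001 3:00 PM + 18 h = Nov 24 2001 9:00 AM.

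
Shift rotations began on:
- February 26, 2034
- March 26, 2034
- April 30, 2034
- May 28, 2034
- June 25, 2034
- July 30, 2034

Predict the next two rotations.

These are Sundays with 28, 35, 28, 28, 35-day gaps.
Each is the final Sunday of its month — April 30, 2034 is past the 28th, so '4th Sunday' doesn't fit.
August 2034 ends with Sunday August 27, 2034.
Last Sunday of September 2034: September 24, 2034.

August 27, 2034; September 24, 2034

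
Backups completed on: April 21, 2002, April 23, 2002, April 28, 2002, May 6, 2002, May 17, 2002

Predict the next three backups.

May 31, 2002; June 17, 2002; July 7, 2002

Gaps: 2, 5, 8, 11 days — each gap is 3 larger than the previous one.
Next gap: 14 days. May 17, 2002 + 14 days = May 31, 2002.
Next gap: 17 days. May 31, 2002 + 17 days = June 17, 2002.
Next gap: 20 days. June 17, 2002 + 20 days = July 7, 2002.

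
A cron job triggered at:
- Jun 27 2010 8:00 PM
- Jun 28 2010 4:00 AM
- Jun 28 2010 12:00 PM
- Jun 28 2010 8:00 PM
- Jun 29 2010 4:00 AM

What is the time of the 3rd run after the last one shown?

The interval is a steady 8 hours (8, 8, 8, 8).
Jun 29 2010 4:00 AM + 8 h = Jun 29 2010 12:00 PM.
Jun 29 2010 12:00 PM + 8 h = Jun 29 2010 8:00 PM.
Jun 29 2010 8:00 PM + 8 h = Jun 30 2010 4:00 AM.

Jun 30 2010 4:00 AM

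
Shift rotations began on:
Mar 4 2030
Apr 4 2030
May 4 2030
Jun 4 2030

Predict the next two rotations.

Each date is the 4th; the gaps (31, 30, 31) track the month lengths.
The rule is the 4th of each month.
July 2030: Jul 4 2030.
Next: August 2030 → Aug 4 2030.

Jul 4 2030, Aug 4 2030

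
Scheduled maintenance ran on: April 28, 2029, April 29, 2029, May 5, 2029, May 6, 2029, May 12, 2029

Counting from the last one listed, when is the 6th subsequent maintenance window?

The gap pattern 1, 6, 1, 6 repeats every 2 events.
These are the Saturdays and Sundays of each week.
Next Sunday: May 13, 2029.
The following Saturday is May 19, 2029.
The following Sunday is May 20, 2029.
The following Saturday is May 26, 2029.
Next Sunday: May 27, 2029.
Next Saturday: June 2, 2029.

June 2, 2029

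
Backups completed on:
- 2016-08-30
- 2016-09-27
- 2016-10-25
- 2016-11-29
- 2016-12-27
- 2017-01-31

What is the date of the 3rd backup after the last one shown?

These are Tuesdays with 28, 28, 35, 28, 35-day gaps.
Each is the final Tuesday of its month — 2016-08-30 is past the 28th, so '4th Tuesday' doesn't fit.
Last Tuesday of February 2017: 2017-02-28.
Last Tuesday of March 2017: 2017-03-28.
Last Tuesday of April 2017: 2017-04-25.

2017-04-25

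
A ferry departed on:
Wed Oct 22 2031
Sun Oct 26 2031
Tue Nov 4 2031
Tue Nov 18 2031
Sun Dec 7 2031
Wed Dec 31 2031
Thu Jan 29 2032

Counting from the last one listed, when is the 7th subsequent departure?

Thu Jan 6 2033

Intervals are 4, 9, 14, 19, 24, 29 days — an arithmetic progression with common difference 5.
Next gap: 34 days. Thu Jan 29 2032 + 34 days = Wed Mar 3 2032.
Next gap: 39 days. Wed Mar 3 2032 + 39 days = Sun Apr 11 2032.
Next gap: 44 days. Sun Apr 11 2032 + 44 days = Tue May 25 2032.
Next gap: 49 days. Tue May 25 2032 + 49 days = Tue Jul 13 2032.
Next gap: 54 days. Tue Jul 13 2032 + 54 days = Sun Sep 5 2032.
Next gap: 59 days. Sun Sep 5 2032 + 59 days = Wed Nov 3 2032.
Next gap: 64 days. Wed Nov 3 2032 + 64 days = Thu Jan 6 2033.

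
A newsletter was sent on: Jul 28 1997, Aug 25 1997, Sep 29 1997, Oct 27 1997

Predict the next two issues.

Every date is a Monday; gaps 28, 35, 28 days.
Each is the last Monday of its month (at least one falls on the 29th or later, ruling out '4th Monday').
November 1997 ends with Monday Nov 24 1997.
December 1997 ends with Monday Dec 29 1997.

Nov 24 1997, Dec 29 1997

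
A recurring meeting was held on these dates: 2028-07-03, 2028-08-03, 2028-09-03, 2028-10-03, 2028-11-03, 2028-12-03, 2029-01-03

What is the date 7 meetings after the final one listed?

Gaps: 31, 31, 30, 31, 30, 31 days — not constant. Every event is on the 3rd of the month.
Pattern: the 3rd of each month.
February 2029: 2029-02-03.
Next: March 2029 → 2029-03-03.
Next: April 2029 → 2029-04-03.
Next: May 2029 → 2029-05-03.
Next: June 2029 → 2029-06-03.
July 2029: 2029-07-03.
August 2029: 2029-08-03.

2029-08-03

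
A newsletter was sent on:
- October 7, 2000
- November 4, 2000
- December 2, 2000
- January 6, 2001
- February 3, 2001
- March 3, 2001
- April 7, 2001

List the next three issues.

These are Saturdays at 28- or 35-day spacing (28, 28, 35, 28, 28, 35).
The pattern: 1st Saturday of the month.
1st Saturday of May 2001: May 5, 2001.
1st Saturday of June 2001: June 2, 2001.
July 2001 — 1st Saturday is July 7, 2001.

May 5, 2001; June 2, 2001; July 7, 2001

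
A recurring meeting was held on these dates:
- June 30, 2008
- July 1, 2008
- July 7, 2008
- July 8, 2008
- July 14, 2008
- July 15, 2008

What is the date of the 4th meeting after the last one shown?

July 29, 2008

Gaps: 1, 6, 1, 6, 1 days — not constant, but cyclic with period 2.
The events fall on every Monday and Tuesday.
The following Monday is July 21, 2008.
The following Tuesday is July 22, 2008.
The following Monday is July 28, 2008.
Next Tuesday: July 29, 2008.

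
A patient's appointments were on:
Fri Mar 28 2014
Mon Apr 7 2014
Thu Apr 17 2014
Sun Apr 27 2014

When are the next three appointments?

Wed May 7 2014, Sat May 17 2014, Tue May 27 2014

Gaps between consecutive events: 10, 10, 10 days — a constant 10-day interval.
Sun Apr 27 2014 + 10 days = Wed May 7 2014.
Wed May 7 2014 + 10 days = Sat May 17 2014.
Sat May 17 2014 + 10 days = Tue May 27 2014.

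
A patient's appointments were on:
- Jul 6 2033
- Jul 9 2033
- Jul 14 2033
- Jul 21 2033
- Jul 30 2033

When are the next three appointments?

Aug 10 2033, Aug 23 2033, Sep 7 2033

The spacing grows by 2 each time: 3, 5, 7, 9 days.
Next gap: 11 days. Jul 30 2033 + 11 days = Aug 10 2033.
Next gap: 13 days. Aug 10 2033 + 13 days = Aug 23 2033.
Next gap: 15 days. Aug 23 2033 + 15 days = Sep 7 2033.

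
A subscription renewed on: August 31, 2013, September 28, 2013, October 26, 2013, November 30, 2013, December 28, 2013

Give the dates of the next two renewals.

January 25, 2014; February 22, 2014

These are Saturdays with 28, 28, 35, 28-day gaps.
Each is the final Saturday of its month — August 31, 2013 is past the 28th, so '4th Saturday' doesn't fit.
Last Saturday of January 2014: January 25, 2014.
February 2014 ends with Saturday February 22, 2014.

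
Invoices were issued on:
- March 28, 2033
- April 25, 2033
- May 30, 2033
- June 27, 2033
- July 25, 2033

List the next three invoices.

August 29, 2033; September 26, 2033; October 31, 2033

All Mondays; the gaps (28, 35, 28, 28) vary with month length.
This is the last Monday of each month.
Last Monday of August 2033: August 29, 2033.
September 2033 ends with Monday September 26, 2033.
Last Monday of October 2033: October 31, 2033.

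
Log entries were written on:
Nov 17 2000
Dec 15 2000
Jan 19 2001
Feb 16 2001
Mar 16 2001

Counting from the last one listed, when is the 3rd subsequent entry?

Jun 15 2001

These are Fridays at 28- or 35-day spacing (28, 35, 28, 28).
The pattern: 3rd Friday of the month.
3rd Friday of April 2001: Apr 20 2001.
3rd Friday of May 2001: May 18 2001.
3rd Friday of June 2001: Jun 15 2001.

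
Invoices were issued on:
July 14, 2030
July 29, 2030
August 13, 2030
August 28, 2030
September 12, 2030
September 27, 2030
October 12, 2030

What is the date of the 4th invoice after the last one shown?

December 11, 2030

Every event comes 15 days after the last (15, 15, 15, 15, 15, 15).
October 12, 2030 + 15 days = October 27, 2030.
October 27, 2030 + 15 days = November 11, 2030.
November 11, 2030 + 15 days = November 26, 2030.
November 26, 2030 + 15 days = December 11, 2030.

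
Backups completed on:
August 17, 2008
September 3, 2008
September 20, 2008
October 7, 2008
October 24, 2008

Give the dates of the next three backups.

The spacing is 17, 17, 17, 17 days — always 17 days.
October 24, 2008 + 17 days = November 10, 2008.
November 10, 2008 + 17 days = November 27, 2008.
November 27, 2008 + 17 days = December 14, 2008.

November 10, 2008; November 27, 2008; December 14, 2008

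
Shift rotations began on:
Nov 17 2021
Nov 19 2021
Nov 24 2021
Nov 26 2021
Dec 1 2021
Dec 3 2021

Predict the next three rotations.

The gap pattern 2, 5, 2, 5, 2 repeats every 2 events.
These are the Wednesdays and Fridays of each week.
The following Wednesday is Dec 8 2021.
Next Friday: Dec 10 2021.
The following Wednesday is Dec 15 2021.

Dec 8 2021, Dec 10 2021, Dec 15 2021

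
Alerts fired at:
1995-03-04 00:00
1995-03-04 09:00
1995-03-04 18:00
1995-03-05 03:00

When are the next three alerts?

1995-03-05 12:00, 1995-03-05 21:00, 1995-03-06 06:00

Gaps: 9, 9, 9 hours — each event is 9 hours after the previous one.
1995-03-05 03:00 + 9 h = 1995-03-05 12:00.
1995-03-05 12:00 + 9 h = 1995-03-05 21:00.
1995-03-05 21:00 + 9 h = 1995-03-06 06:00.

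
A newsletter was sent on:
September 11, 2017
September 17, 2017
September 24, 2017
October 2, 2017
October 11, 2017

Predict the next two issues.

Intervals are 6, 7, 8, 9 days — an arithmetic progression with common difference 1.
Next gap: 10 days. October 11, 2017 + 10 days = October 21, 2017.
Next gap: 11 days. October 21, 2017 + 11 days = November 1, 2017.

October 21, 2017; November 1, 2017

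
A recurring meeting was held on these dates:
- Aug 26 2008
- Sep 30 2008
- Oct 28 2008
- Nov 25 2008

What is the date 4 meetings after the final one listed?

Mar 31 2009

These are Tuesdays with 35, 28, 28-day gaps.
Each is the final Tuesday of its month — Sep 30 2008 is past the 28th, so '4th Tuesday' doesn't fit.
Last Tuesday of December 2008: Dec 30 2008.
January 2009 ends with Tuesday Jan 27 2009.
Last Tuesday of February 2009: Feb 24 2009.
Last Tuesday of March 2009: Mar 31 2009.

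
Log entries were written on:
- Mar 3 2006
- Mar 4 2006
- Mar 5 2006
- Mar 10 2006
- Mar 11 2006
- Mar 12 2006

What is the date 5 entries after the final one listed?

Mar 25 2006

Every event lands on a Friday or Saturday or Sunday (gaps cycle 1, 1, 5, 1, 1).
So the schedule is: every Friday, Saturday and Sunday.
The following Friday is Mar 17 2006.
Next Saturday: Mar 18 2006.
The following Sunday is Mar 19 2006.
Next Friday: Mar 24 2006.
The following Saturday is Mar 25 2006.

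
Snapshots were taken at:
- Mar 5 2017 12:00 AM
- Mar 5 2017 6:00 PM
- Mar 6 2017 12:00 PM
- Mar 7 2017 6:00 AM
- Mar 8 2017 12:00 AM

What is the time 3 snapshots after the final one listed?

Mar 10 2017 6:00 AM

Spacing: 18, 18, 18, 18 h — constant 18 h.
Mar 8 2017 12:00 AM + 18 h = Mar 8 2017 6:00 PM.
Mar 8 2017 6:00 PM + 18 h = Mar 9 2017 12:00 PM.
Mar 9 2017 12:00 PM + 18 h = Mar 10 2017 6:00 AM.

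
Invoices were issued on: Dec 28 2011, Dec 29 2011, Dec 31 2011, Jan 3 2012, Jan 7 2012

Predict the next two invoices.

Gaps: 1, 2, 3, 4 days — each gap is 1 larger than the previous one.
Next gap: 5 days. Jan 7 2012 + 5 days = Jan 12 2012.
Next gap: 6 days. Jan 12 2012 + 6 days = Jan 18 2012.

Jan 12 2012, Jan 18 2012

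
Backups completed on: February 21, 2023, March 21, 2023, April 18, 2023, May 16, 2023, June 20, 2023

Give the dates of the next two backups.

July 18, 2023; August 15, 2023

All dates are Tuesdays, 28, 28, 28, 35 days apart.
Specifically, the 3rd Tuesday of each month.
July 2023 — 3rd Tuesday is July 18, 2023.
3rd Tuesday of August 2023: August 15, 2023.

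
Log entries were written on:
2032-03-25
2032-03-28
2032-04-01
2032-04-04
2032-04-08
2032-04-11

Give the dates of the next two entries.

2032-04-15, 2032-04-18

The gap pattern 3, 4, 3, 4, 3 repeats every 2 events.
These are the Thursdays and Sundays of each week.
The following Thursday is 2032-04-15.
Next Sunday: 2032-04-18.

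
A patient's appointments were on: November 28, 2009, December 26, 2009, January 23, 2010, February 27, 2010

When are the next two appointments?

All dates are Saturdays, 28, 28, 35 days apart.
Specifically, the 4th Saturday of each month.
4th Saturday of March 2010: March 27, 2010.
April 2010 — 4th Saturday is April 24, 2010.

March 27, 2010; April 24, 2010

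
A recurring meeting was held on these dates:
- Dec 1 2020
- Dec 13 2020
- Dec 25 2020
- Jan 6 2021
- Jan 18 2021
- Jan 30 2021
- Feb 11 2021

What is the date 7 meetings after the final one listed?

Gaps between consecutive events: 12, 12, 12, 12, 12, 12 days — a constant 12-day interval.
Feb 11 2021 + 12 days = Feb 23 2021.
Feb 23 2021 + 12 days = Mar 7 2021.
Mar 7 2021 + 12 days = Mar 19 2021.
Mar 19 2021 + 12 days = Mar 31 2021.
Mar 31 2021 + 12 days = Apr 12 2021.
Apr 12 2021 + 12 days = Apr 24 2021.
Apr 24 2021 + 12 days = May 6 2021.

May 6 2021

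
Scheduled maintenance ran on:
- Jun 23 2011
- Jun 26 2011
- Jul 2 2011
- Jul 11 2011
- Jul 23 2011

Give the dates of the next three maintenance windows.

Gaps: 3, 6, 9, 12 days — each gap is 3 larger than the previous one.
Next gap: 15 days. Jul 23 2011 + 15 days = Aug 7 2011.
Next gap: 18 days. Aug 7 2011 + 18 days = Aug 25 2011.
Next gap: 21 days. Aug 25 2011 + 21 days = Sep 15 2011.

Aug 7 2011, Aug 25 2011, Sep 15 2011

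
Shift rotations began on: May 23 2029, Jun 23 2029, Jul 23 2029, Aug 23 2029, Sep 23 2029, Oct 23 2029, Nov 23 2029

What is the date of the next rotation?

Each date is the 23rd; the gaps (31, 30, 31, 31, 30, 31) track the month lengths.
The rule is the 23rd of each month.
December 2029: Dec 23 2029.

Dec 23 2029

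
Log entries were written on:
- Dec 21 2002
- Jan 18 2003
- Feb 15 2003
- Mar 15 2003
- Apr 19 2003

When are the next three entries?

All dates are Saturdays, 28, 28, 28, 35 days apart.
Specifically, the 3rd Saturday of each month.
May 2003 — 3rd Saturday is May 17 2003.
3rd Saturday of June 2003: Jun 21 2003.
July 2003 — 3rd Saturday is Jul 19 2003.

May 17 2003, Jun 21 2003, Jul 19 2003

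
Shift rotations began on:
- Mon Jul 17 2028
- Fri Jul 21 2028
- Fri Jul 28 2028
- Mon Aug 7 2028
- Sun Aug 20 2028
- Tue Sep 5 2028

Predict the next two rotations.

Sun Sep 24 2028, Mon Oct 16 2028

Gaps: 4, 7, 10, 13, 16 days — each gap is 3 larger than the previous one.
Next gap: 19 days. Tue Sep 5 2028 + 19 days = Sun Sep 24 2028.
Next gap: 22 days. Sun Sep 24 2028 + 22 days = Mon Oct 16 2028.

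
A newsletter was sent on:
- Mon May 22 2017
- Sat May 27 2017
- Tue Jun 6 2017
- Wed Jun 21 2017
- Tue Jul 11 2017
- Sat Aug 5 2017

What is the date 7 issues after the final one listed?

The spacing grows by 5 each time: 5, 10, 15, 20, 25 days.
Next gap: 30 days. Sat Aug 5 2017 + 30 days = Mon Sep 4 2017.
Next gap: 35 days. Mon Sep 4 2017 + 35 days = Mon Oct 9 2017.
Next gap: 40 days. Mon Oct 9 2017 + 40 days = Sat Nov 18 2017.
Next gap: 45 days. Sat Nov 18 2017 + 45 days = Tue Jan 2 2018.
Next gap: 50 days. Tue Jan 2 2018 + 50 days = Wed Feb 21 2018.
Next gap: 55 days. Wed Feb 21 2018 + 55 days = Tue Apr 17 2018.
Next gap: 60 days. Tue Apr 17 2018 + 60 days = Sat Jun 16 2018.

Sat Jun 16 2018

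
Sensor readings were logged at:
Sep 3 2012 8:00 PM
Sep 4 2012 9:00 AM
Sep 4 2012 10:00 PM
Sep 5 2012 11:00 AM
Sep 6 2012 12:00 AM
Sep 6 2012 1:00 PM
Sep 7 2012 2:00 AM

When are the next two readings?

Sep 7 2012 3:00 PM, Sep 8 2012 4:00 AM

Gaps: 13, 13, 13, 13, 13, 13 hours — each event is 13 hours after the previous one.
Sep 7 2012 2:00 AM + 13 h = Sep 7 2012 3:00 PM.
Sep 7 2012 3:00 PM + 13 h = Sep 8 2012 4:00 AM.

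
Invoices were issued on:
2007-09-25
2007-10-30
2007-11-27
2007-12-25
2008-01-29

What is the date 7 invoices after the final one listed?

These are Tuesdays with 35, 28, 28, 35-day gaps.
Each is the final Tuesday of its month — 2007-10-30 is past the 28th, so '4th Tuesday' doesn't fit.
Last Tuesday of February 2008: 2008-02-26.
Last Tuesday of March 2008: 2008-03-25.
April 2008 ends with Tuesday 2008-04-29.
May 2008 ends with Tuesday 2008-05-27.
June 2008 ends with Tuesday 2008-06-24.
July 2008 ends with Tuesday 2008-07-29.
August 2008 ends with Tuesday 2008-08-26.

2008-08-26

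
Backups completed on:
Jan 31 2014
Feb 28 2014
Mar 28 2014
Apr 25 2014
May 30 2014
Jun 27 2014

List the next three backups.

These are Fridays with 28, 28, 28, 35, 28-day gaps.
Each is the final Friday of its month — Jan 31 2014 is past the 28th, so '4th Friday' doesn't fit.
July 2014 ends with Friday Jul 25 2014.
August 2014 ends with Friday Aug 29 2014.
September 2014 ends with Friday Sep 26 2014.

Jul 25 2014, Aug 29 2014, Sep 26 2014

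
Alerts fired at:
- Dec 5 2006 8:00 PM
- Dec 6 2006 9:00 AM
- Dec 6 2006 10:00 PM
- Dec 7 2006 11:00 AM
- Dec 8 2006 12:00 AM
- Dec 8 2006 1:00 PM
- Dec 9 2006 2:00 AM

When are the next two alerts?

Spacing: 13, 13, 13, 13, 13, 13 h — constant 13 h.
Dec 9 2006 2:00 AM + 13 h = Dec 9 2006 3:00 PM.
Dec 9 2006 3:00 PM + 13 h = Dec 10 2006 4:00 AM.

Dec 9 2006 3:00 PM, Dec 10 2006 4:00 AM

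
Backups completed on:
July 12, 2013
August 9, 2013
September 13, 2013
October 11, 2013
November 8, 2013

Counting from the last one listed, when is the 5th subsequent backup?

Gaps: 28, 35, 28, 28 days — a mix of 28 and 35. Every date is a Friday.
Each is the 2nd Friday of its month.
2nd Friday of December 2013: December 13, 2013.
2nd Friday of January 2014: January 10, 2014.
2nd Friday of February 2014: February 14, 2014.
March 2014 — 2nd Friday is March 14, 2014.
2nd Friday of April 2014: April 11, 2014.

April 11, 2014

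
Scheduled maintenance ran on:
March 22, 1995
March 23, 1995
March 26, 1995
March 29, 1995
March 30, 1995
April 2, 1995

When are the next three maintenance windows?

April 5, 1995; April 6, 1995; April 9, 1995

The gap pattern 1, 3, 3, 1, 3 repeats every 3 events.
These are the Wednesdays, Thursdays and Sundays of each week.
The following Wednesday is April 5, 1995.
The following Thursday is April 6, 1995.
Next Sunday: April 9, 1995.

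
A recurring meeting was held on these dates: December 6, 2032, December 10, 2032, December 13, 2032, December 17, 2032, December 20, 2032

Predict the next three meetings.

Gaps: 4, 3, 4, 3 days — not constant, but cyclic with period 2.
The events fall on every Monday and Friday.
The following Friday is December 24, 2032.
Next Monday: December 27, 2032.
The following Friday is December 31, 2032.

December 24, 2032; December 27, 2032; December 31, 2032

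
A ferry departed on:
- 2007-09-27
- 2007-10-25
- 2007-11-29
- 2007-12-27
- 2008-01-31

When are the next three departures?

2008-02-28, 2008-03-27, 2008-04-24

Every date is a Thursday; gaps 28, 35, 28, 35 days.
Each is the last Thursday of its month (at least one falls on the 29th or later, ruling out '4th Thursday').
February 2008 ends with Thursday 2008-02-28.
March 2008 ends with Thursday 2008-03-27.
April 2008 ends with Thursday 2008-04-24.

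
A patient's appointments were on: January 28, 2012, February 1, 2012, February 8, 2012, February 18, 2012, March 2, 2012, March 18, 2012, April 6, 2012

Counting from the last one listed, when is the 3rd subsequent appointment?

June 20, 2012

Intervals are 4, 7, 10, 13, 16, 19 days — an arithmetic progression with common difference 3.
Next gap: 22 days. April 6, 2012 + 22 days = April 28, 2012.
Next gap: 25 days. April 28, 2012 + 25 days = May 23, 2012.
Next gap: 28 days. May 23, 2012 + 28 days = June 20, 2012.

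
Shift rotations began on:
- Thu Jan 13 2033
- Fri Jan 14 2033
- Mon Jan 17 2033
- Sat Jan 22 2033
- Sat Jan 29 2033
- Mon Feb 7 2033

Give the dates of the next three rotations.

Gaps: 1, 3, 5, 7, 9 days — each gap is 2 larger than the previous one.
Next gap: 11 days. Mon Feb 7 2033 + 11 days = Fri Feb 18 2033.
Next gap: 13 days. Fri Feb 18 2033 + 13 days = Thu Mar 3 2033.
Next gap: 15 days. Thu Mar 3 2033 + 15 days = Fri Mar 18 2033.

Fri Feb 18 2033, Thu Mar 3 2033, Fri Mar 18 2033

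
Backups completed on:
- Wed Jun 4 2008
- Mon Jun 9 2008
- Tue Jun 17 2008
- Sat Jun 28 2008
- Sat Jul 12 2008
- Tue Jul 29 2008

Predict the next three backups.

Intervals are 5, 8, 11, 14, 17 days — an arithmetic progression with common difference 3.
Next gap: 20 days. Tue Jul 29 2008 + 20 days = Mon Aug 18 2008.
Next gap: 23 days. Mon Aug 18 2008 + 23 days = Wed Sep 10 2008.
Next gap: 26 days. Wed Sep 10 2008 + 26 days = Mon Oct 6 2008.

Mon Aug 18 2008, Wed Sep 10 2008, Mon Oct 6 2008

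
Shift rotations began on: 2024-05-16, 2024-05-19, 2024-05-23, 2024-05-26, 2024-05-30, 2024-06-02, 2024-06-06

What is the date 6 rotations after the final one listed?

2024-06-27

Every event lands on a Thursday or Sunday (gaps cycle 3, 4, 3, 4, 3, 4).
So the schedule is: every Thursday and Sunday.
The following Sunday is 2024-06-09.
Next Thursday: 2024-06-13.
The following Sunday is 2024-06-16.
The following Thursday is 2024-06-20.
The following Sunday is 2024-06-23.
Next Thursday: 2024-06-27.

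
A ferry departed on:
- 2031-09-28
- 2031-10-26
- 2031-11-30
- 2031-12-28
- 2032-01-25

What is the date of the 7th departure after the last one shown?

All Sundays; the gaps (28, 35, 28, 28) vary with month length.
This is the last Sunday of each month.
February 2032 ends with Sunday 2032-02-29.
Last Sunday of March 2032: 2032-03-28.
Last Sunday of April 2032: 2032-04-25.
Last Sunday of May 2032: 2032-05-30.
Last Sunday of June 2032: 2032-06-27.
Last Sunday of July 2032: 2032-07-25.
Last Sunday of August 2032: 2032-08-29.

2032-08-29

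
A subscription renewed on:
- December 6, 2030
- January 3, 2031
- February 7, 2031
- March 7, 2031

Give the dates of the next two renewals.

All dates are Fridays, 28, 35, 28 days apart.
Specifically, the 1st Friday of each month.
April 2031 — 1st Friday is April 4, 2031.
May 2031 — 1st Friday is May 2, 2031.

April 4, 2031; May 2, 2031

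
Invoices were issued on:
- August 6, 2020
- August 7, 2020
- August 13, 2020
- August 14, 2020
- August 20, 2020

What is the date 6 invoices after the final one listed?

Every event lands on a Thursday or Friday (gaps cycle 1, 6, 1, 6).
So the schedule is: every Thursday and Friday.
The following Friday is August 21, 2020.
The following Thursday is August 27, 2020.
The following Friday is August 28, 2020.
The following Thursday is September 3, 2020.
The following Friday is September 4, 2020.
Next Thursday: September 10, 2020.

September 10, 2020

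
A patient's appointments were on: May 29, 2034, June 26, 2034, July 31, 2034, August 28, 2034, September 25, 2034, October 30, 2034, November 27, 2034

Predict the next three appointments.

December 25, 2034; January 29, 2035; February 26, 2035

All Mondays; the gaps (28, 35, 28, 28, 35, 28) vary with month length.
This is the last Monday of each month.
Last Monday of December 2034: December 25, 2034.
Last Monday of January 2035: January 29, 2035.
Last Monday of February 2035: February 26, 2035.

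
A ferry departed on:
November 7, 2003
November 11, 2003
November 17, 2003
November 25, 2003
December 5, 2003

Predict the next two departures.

Gaps: 4, 6, 8, 10 days — each gap is 2 larger than the previous one.
Next gap: 12 days. December 5, 2003 + 12 days = December 17, 2003.
Next gap: 14 days. December 17, 2003 + 14 days = December 31, 2003.

December 17, 2003; December 31, 2003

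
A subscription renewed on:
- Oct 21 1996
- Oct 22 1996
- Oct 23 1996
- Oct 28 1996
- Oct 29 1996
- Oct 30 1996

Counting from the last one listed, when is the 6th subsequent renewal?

Every event lands on a Monday or Tuesday or Wednesday (gaps cycle 1, 1, 5, 1, 1).
So the schedule is: every Monday, Tuesday and Wednesday.
The following Monday is Nov 4 1996.
Next Tuesday: Nov 5 1996.
Next Wednesday: Nov 6 1996.
Next Monday: Nov 11 1996.
The following Tuesday is Nov 12 1996.
Next Wednesday: Nov 13 1996.

Nov 13 1996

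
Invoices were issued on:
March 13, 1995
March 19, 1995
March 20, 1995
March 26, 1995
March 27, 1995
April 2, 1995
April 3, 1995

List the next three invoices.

The gap pattern 6, 1, 6, 1, 6, 1 repeats every 2 events.
These are the Mondays and Sundays of each week.
Next Sunday: April 9, 1995.
Next Monday: April 10, 1995.
Next Sunday: April 16, 1995.

April 9, 1995; April 10, 1995; April 16, 1995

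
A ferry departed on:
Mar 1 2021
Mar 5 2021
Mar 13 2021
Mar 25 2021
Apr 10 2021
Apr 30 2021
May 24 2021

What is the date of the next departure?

Gaps: 4, 8, 12, 16, 20, 24 days — each gap is 4 larger than the previous one.
Next gap: 28 days. May 24 2021 + 28 days = Jun 21 2021.

Jun 21 2021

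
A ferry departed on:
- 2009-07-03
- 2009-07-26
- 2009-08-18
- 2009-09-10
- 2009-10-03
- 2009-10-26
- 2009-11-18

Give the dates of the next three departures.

2009-12-11, 2010-01-03, 2010-01-26

Gaps between consecutive events: 23, 23, 23, 23, 23, 23 days — a constant 23-day interval.
2009-11-18 + 23 days = 2009-12-11.
2009-12-11 + 23 days = 2010-01-03.
2010-01-03 + 23 days = 2010-01-26.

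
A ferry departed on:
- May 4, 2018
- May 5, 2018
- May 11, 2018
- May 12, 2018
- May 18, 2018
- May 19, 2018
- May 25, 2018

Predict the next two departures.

Gaps: 1, 6, 1, 6, 1, 6 days — not constant, but cyclic with period 2.
The events fall on every Friday and Saturday.
The following Saturday is May 26, 2018.
The following Friday is June 1, 2018.

May 26, 2018; June 1, 2018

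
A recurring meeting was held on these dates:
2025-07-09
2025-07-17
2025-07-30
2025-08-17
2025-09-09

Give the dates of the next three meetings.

2025-10-07, 2025-11-09, 2025-12-17

Intervals are 8, 13, 18, 23 days — an arithmetic progression with common difference 5.
Next gap: 28 days. 2025-09-09 + 28 days = 2025-10-07.
Next gap: 33 days. 2025-10-07 + 33 days = 2025-11-09.
Next gap: 38 days. 2025-11-09 + 38 days = 2025-12-17.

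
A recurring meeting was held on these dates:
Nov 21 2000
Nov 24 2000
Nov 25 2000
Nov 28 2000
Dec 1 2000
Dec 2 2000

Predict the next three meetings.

Dec 5 2000, Dec 8 2000, Dec 9 2000

The gap pattern 3, 1, 3, 3, 1 repeats every 3 events.
These are the Tuesdays, Fridays and Saturdays of each week.
Next Tuesday: Dec 5 2000.
The following Friday is Dec 8 2000.
The following Saturday is Dec 9 2000.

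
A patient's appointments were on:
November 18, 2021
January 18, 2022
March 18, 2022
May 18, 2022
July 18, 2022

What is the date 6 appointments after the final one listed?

The day-of-month is always 18 (61, 59, 61, 61 days between events).
So this recurs on the 18th of every 2 months.
Next: September 2022 → September 18, 2022.
November 2022: November 18, 2022.
January 2023: January 18, 2023.
March 2023: March 18, 2023.
May 2023: May 18, 2023.
Next: July 2023 → July 18, 2023.

July 18, 2023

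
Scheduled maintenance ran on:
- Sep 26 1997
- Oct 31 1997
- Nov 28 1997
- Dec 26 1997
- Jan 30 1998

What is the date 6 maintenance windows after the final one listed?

These are Fridays with 35, 28, 28, 35-day gaps.
Each is the final Friday of its month — Oct 31 1997 is past the 28th, so '4th Friday' doesn't fit.
Last Friday of February 1998: Feb 27 1998.
March 1998 ends with Friday Mar 27 1998.
April 1998 ends with Friday Apr 24 1998.
Last Friday of May 1998: May 29 1998.
June 1998 ends with Friday Jun 26 1998.
Last Friday of July 1998: Jul 31 1998.

Jul 31 1998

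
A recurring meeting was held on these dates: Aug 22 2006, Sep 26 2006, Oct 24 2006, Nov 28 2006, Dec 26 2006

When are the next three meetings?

These are Tuesdays at 28- or 35-day spacing (35, 28, 35, 28).
The pattern: 4th Tuesday of the month.
4th Tuesday of January 2007: Jan 23 2007.
February 2007 — 4th Tuesday is Feb 27 2007.
March 2007 — 4th Tuesday is Mar 27 2007.

Jan 23 2007, Feb 27 2007, Mar 27 2007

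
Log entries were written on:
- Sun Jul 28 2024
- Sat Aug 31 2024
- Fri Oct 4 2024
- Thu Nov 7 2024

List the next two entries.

Wed Dec 11 2024, Tue Jan 14 2025

Every event comes 34 days after the last (34, 34, 34).
Thu Nov 7 2024 + 34 days = Wed Dec 11 2024.
Wed Dec 11 2024 + 34 days = Tue Jan 14 2025.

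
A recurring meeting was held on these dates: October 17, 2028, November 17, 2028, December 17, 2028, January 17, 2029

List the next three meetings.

Each date is the 17th; the gaps (31, 30, 31) track the month lengths.
The rule is the 17th of each month.
Next: February 2029 → February 17, 2029.
Next: March 2029 → March 17, 2029.
April 2029: April 17, 2029.

February 17, 2029; March 17, 2029; April 17, 2029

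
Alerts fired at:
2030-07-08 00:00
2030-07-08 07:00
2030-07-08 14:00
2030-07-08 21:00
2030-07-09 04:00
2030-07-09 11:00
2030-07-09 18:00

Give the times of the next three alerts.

Gaps: 7, 7, 7, 7, 7, 7 hours — each event is 7 hours after the previous one.
2030-07-09 18:00 + 7 h = 2030-07-10 01:00.
2030-07-10 01:00 + 7 h = 2030-07-10 08:00.
2030-07-10 08:00 + 7 h = 2030-07-10 15:00.

2030-07-10 01:00, 2030-07-10 08:00, 2030-07-10 15:00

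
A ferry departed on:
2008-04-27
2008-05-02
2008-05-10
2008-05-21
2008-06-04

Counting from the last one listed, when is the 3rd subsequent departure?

2008-08-03

The spacing grows by 3 each time: 5, 8, 11, 14 days.
Next gap: 17 days. 2008-06-04 + 17 days = 2008-06-21.
Next gap: 20 days. 2008-06-21 + 20 days = 2008-07-11.
Next gap: 23 days. 2008-07-11 + 23 days = 2008-08-03.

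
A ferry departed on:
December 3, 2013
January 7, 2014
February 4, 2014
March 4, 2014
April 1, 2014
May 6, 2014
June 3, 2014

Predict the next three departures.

July 1, 2014; August 5, 2014; September 2, 2014

All dates are Tuesdays, 35, 28, 28, 28, 35, 28 days apart.
Specifically, the 1st Tuesday of each month.
July 2014 — 1st Tuesday is July 1, 2014.
1st Tuesday of August 2014: August 5, 2014.
September 2014 — 1st Tuesday is September 2, 2014.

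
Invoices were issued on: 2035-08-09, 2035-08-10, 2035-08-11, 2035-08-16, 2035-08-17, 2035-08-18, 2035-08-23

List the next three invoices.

2035-08-24, 2035-08-25, 2035-08-30

The gap pattern 1, 1, 5, 1, 1, 5 repeats every 3 events.
These are the Thursdays, Fridays and Saturdays of each week.
Next Friday: 2035-08-24.
The following Saturday is 2035-08-25.
Next Thursday: 2035-08-30.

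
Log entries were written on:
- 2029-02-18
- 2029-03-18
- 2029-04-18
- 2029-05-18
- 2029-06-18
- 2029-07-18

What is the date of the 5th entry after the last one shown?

The day-of-month is always 18 (28, 31, 30, 31, 30 days between events).
So this recurs on the 18th of each month.
August 2029: 2029-08-18.
Next: September 2029 → 2029-09-18.
October 2029: 2029-10-18.
Next: November 2029 → 2029-11-18.
Next: December 2029 → 2029-12-18.

2029-12-18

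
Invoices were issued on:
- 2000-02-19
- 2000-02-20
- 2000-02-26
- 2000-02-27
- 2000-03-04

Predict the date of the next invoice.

2000-03-05

Gaps: 1, 6, 1, 6 days — not constant, but cyclic with period 2.
The events fall on every Saturday and Sunday.
The following Sunday is 2000-03-05.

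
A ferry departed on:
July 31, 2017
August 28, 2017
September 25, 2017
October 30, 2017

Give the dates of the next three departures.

All Mondays; the gaps (28, 28, 35) vary with month length.
This is the last Monday of each month.
Last Monday of November 2017: November 27, 2017.
December 2017 ends with Monday December 25, 2017.
Last Monday of January 2018: January 29, 2018.

November 27, 2017; December 25, 2017; January 29, 2018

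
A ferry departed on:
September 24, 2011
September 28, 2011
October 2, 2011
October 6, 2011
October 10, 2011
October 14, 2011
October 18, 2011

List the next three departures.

October 22, 2011; October 26, 2011; October 30, 2011

The spacing is 4, 4, 4, 4, 4, 4 days — always 4 days.
October 18, 2011 + 4 days = October 22, 2011.
October 22, 2011 + 4 days = October 26, 2011.
October 26, 2011 + 4 days = October 30, 2011.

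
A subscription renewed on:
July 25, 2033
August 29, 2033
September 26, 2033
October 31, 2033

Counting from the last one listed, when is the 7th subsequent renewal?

May 29, 2034

Every date is a Monday; gaps 35, 28, 35 days.
Each is the last Monday of its month (at least one falls on the 29th or later, ruling out '4th Monday').
Last Monday of November 2033: November 28, 2033.
December 2033 ends with Monday December 26, 2033.
January 2034 ends with Monday January 30, 2034.
Last Monday of February 2034: February 27, 2034.
March 2034 ends with Monday March 27, 2034.
April 2034 ends with Monday April 24, 2034.
Last Monday of May 2034: May 29, 2034.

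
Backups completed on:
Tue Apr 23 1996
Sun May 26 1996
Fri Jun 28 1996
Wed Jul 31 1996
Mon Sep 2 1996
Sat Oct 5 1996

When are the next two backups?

Every event comes 33 days after the last (33, 33, 33, 33, 33).
Sat Oct 5 1996 + 33 days = Thu Nov 7 1996.
Thu Nov 7 1996 + 33 days = Tue Dec 10 1996.

Thu Nov 7 1996, Tue Dec 10 1996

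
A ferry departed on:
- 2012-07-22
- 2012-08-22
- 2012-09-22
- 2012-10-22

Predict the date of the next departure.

The day-of-month is always 22 (31, 31, 30 days between events).
So this recurs on the 22nd of each month.
November 2012: 2012-11-22.

2012-11-22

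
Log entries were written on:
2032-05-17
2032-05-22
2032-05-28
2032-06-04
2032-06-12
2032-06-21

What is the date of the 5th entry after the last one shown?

The spacing grows by 1 each time: 5, 6, 7, 8, 9 days.
Next gap: 10 days. 2032-06-21 + 10 days = 2032-07-01.
Next gap: 11 days. 2032-07-01 + 11 days = 2032-07-12.
Next gap: 12 days. 2032-07-12 + 12 days = 2032-07-24.
Next gap: 13 days. 2032-07-24 + 13 days = 2032-08-06.
Next gap: 14 days. 2032-08-06 + 14 days = 2032-08-20.

2032-08-20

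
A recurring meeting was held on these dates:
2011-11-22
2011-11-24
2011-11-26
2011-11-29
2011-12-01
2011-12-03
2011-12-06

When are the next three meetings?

The gap pattern 2, 2, 3, 2, 2, 3 repeats every 3 events.
These are the Tuesdays, Thursdays and Saturdays of each week.
Next Thursday: 2011-12-08.
The following Saturday is 2011-12-10.
The following Tuesday is 2011-12-13.

2011-12-08, 2011-12-10, 2011-12-13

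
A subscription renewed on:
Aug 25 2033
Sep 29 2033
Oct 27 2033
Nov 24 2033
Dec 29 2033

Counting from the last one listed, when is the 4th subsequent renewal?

Apr 27 2034

All Thursdays; the gaps (35, 28, 28, 35) vary with month length.
This is the last Thursday of each month.
Last Thursday of January 2034: Jan 26 2034.
Last Thursday of February 2034: Feb 23 2034.
Last Thursday of March 2034: Mar 30 2034.
April 2034 ends with Thursday Apr 27 2034.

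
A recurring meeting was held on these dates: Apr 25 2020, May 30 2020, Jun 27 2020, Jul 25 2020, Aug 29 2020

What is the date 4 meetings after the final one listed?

Dec 26 2020

These are Saturdays with 35, 28, 28, 35-day gaps.
Each is the final Saturday of its month — May 30 2020 is past the 28th, so '4th Saturday' doesn't fit.
Last Saturday of September 2020: Sep 26 2020.
Last Saturday of October 2020: Oct 31 2020.
Last Saturday of November 2020: Nov 28 2020.
Last Saturday of December 2020: Dec 26 2020.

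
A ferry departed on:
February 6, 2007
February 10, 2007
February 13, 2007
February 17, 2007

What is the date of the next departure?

February 20, 2007

Gaps: 4, 3, 4 days — not constant, but cyclic with period 2.
The events fall on every Tuesday and Saturday.
Next Tuesday: February 20, 2007.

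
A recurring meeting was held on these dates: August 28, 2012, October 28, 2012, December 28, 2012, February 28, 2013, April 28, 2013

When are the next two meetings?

June 28, 2013; August 28, 2013

Gaps: 61, 61, 62, 59 days — not constant. Every event is on the 28th of the month.
Pattern: the 28th of every 2 months.
June 2013: June 28, 2013.
August 2013: August 28, 2013.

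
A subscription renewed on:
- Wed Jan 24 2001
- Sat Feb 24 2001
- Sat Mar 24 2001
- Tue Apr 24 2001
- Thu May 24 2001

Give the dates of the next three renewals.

The day-of-month is always 24 (31, 28, 31, 30 days between events).
So this recurs on the 24th of each month.
Next: June 2001 → Sun Jun 24 2001.
Next: July 2001 → Tue Jul 24 2001.
August 2001: Fri Aug 24 2001.

Sun Jun 24 2001, Tue Jul 24 2001, Fri Aug 24 2001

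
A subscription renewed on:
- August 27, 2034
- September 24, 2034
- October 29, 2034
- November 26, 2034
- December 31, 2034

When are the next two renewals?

January 28, 2035; February 25, 2035

Every date is a Sunday; gaps 28, 35, 28, 35 days.
Each is the last Sunday of its month (at least one falls on the 29th or later, ruling out '4th Sunday').
January 2035 ends with Sunday January 28, 2035.
February 2035 ends with Sunday February 25, 2035.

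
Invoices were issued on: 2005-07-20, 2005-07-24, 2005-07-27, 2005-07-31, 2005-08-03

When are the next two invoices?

Every event lands on a Wednesday or Sunday (gaps cycle 4, 3, 4, 3).
So the schedule is: every Wednesday and Sunday.
The following Sunday is 2005-08-07.
Next Wednesday: 2005-08-10.

2005-08-07, 2005-08-10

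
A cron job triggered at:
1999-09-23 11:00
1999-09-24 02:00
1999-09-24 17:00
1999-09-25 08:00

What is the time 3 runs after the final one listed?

1999-09-27 05:00

Gaps: 15, 15, 15 hours — each event is 15 hours after the previous one.
1999-09-25 08:00 + 15 h = 1999-09-25 23:00.
1999-09-25 23:00 + 15 h = 1999-09-26 14:00.
1999-09-26 14:00 + 15 h = 1999-09-27 05:00.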